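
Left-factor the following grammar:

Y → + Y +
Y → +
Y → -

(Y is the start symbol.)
Y → + Y'
Y' → Y +
Y' → ε
Y → -

Left-factoring transforms A → αβ₁ | αβ₂ into A → αA' and A' → β₁ | β₂
(α is the longest common prefix among the alternatives). Repeat until
no nonterminal has two alternatives with a common prefix.

Round 1: Y has alternatives sharing prefix '+'. Introduce Y': Y → + Y'
  Add: Y' → Y +
  Add: Y' → ε

No remaining common prefixes — done.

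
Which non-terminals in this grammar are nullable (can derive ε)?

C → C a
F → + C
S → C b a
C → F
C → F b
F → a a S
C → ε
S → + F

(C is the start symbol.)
A non-terminal is nullable if it can derive ε (the empty string): either it has an ε-production, or it has a production whose right-hand side consists entirely of nullable non-terminals.

ε-productions: C → ε
So C is immediately nullable.
No further non-terminal can be added: every production for the remaining non-terminals contains a terminal or a non-nullable non-terminal.
Nullable = { 'C' }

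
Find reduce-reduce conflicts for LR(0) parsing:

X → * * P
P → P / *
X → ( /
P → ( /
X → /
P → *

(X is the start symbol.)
No reduce-reduce conflicts

A reduce-reduce conflict occurs when an LR(0) state has two complete items [A → α .] and [B → β .] — both call for a reduction, and with no lookahead the parser cannot choose between them.

Augment with X' → X and build the canonical LR(0) collection (I0 = CLOSURE({[X' → . X]}), then GOTO on every symbol after a dot until no new states appear). It has 13 states:
  I0: { [X → . ( /], [X → . * * P], [X → . /], [X' → . X] }  — shift
  I1: { [X → ( . /] }  — shift
  I2: { [X → * . * P] }  — shift
  I3: { [X → / .] }  — reduce
  I4: { [X' → X .] }  — accept
  I5: { [P → . ( /], [P → . *], [P → . P / *], [X → * * . P] }  — shift
  I6: { [P → ( . /] }  — shift
  I7: { [P → * .] }  — reduce
  I8: { [P → P . / *], [X → * * P .] }  — shift, reduce
  I9: { [P → P / . *] }  — shift
  I10: { [P → P / * .] }  — reduce
  I11: { [P → ( / .] }  — reduce
  I12: { [X → ( / .] }  — reduce

No state contains more than one complete item.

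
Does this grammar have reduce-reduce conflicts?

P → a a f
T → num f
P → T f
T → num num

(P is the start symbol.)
No reduce-reduce conflicts

A reduce-reduce conflict occurs when an LR(0) state has two complete items [A → α .] and [B → β .] — both call for a reduction, and with no lookahead the parser cannot choose between them.

Augment with P' → P and build the canonical LR(0) collection (I0 = CLOSURE({[P' → . P]}), then GOTO on every symbol after a dot until no new states appear). It has 10 states:
  I0: { [P → . T f], [P → . a a f], [P' → . P], [T → . num f], [T → . num num] }  — shift
  I1: { [P' → P .] }  — accept
  I2: { [P → T . f] }  — shift
  I3: { [P → a . a f] }  — shift
  I4: { [T → num . f], [T → num . num] }  — shift
  I5: { [T → num f .] }  — reduce
  I6: { [T → num num .] }  — reduce
  I7: { [P → a a . f] }  — shift
  I8: { [P → a a f .] }  — reduce
  I9: { [P → T f .] }  — reduce

No state contains more than one complete item.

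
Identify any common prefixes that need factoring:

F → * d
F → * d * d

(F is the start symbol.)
Left-factoring is needed when two productions for the same non-terminal
share a common prefix on the right-hand side.

Productions for F:
  F → * d
  F → * d * d

Found common prefix '* d' in productions for F

Answer: Yes, F has productions with common prefix '* d'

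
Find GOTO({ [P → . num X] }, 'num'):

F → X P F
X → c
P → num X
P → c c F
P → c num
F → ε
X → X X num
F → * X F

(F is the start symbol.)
GOTO(I, 'num') = CLOSURE({ [A → αX.β] : [A → α.Xβ] ∈ I, X = 'num' })

Items with dot before 'num', with the dot advanced:
  [P → . num X] → [P → num . X]
Closure of the advanced items:
  [P → num . X] has the dot before X: add [X → . c], [X → . X X num]

GOTO = { [P → num . X], [X → . X X num], [X → . c] }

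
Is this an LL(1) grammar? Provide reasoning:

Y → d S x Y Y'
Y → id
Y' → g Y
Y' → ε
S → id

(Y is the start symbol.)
A grammar is LL(1) if for each non-terminal N with multiple productions, the predict sets of those productions are pairwise disjoint, where PREDICT(N → α) = (FIRST(α) \ {ε}) ∪ (FOLLOW(N) if α ⇒* ε).

Relevant sets:
  FOLLOW(Y') = { $, 'g' }

For Y:
  PREDICT(Y → d S x Y Y') = { 'd' }
  PREDICT(Y → id) = { 'id' }
For Y':
  PREDICT(Y' → g Y) = { 'g' }
  PREDICT(Y' → ε) = { $, 'g' }
S has a single production, so nothing to check there.

Conflict found: Predict set conflict for Y': { 'g' }
The grammar is NOT LL(1).

Answer: No. Predict set conflict for Y': { 'g' }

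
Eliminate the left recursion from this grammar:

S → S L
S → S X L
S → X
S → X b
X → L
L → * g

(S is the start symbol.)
S is directly left-recursive. The standard transformation for
  A → A α₁ | ... | A α_m | β₁ | ... | β_n
is
  A  → β₁ A' | ... | β_n A'
  A' → α₁ A' | ... | α_m A' | ε

S → X becomes S → X S'
S → X b becomes S → X b S'
S → S L becomes S' → L S'
S → S X L becomes S' → X L S'
Add S' → ε

Productions for other non-terminals are unchanged:
  X → L
  L → * g

Resulting grammar:
S → X S'
S → X b S'
S' → L S'
S' → X L S'
S' → ε
X → L
L → * g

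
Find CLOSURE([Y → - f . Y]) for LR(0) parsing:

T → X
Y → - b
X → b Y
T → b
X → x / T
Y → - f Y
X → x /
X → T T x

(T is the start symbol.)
{ [Y → - f . Y], [Y → . - b], [Y → . - f Y] }

To compute CLOSURE, for each item [A → α.Bβ] where B is a non-terminal, add [B → .γ] for all productions B → γ; repeat for the newly added items until nothing changes.

Start with: [Y → - f . Y]
  [Y → - f . Y] has the dot before Y: add [Y → . - b], [Y → . - f Y]
No further items can be added.

CLOSURE = { [Y → - f . Y], [Y → . - b], [Y → . - f Y] }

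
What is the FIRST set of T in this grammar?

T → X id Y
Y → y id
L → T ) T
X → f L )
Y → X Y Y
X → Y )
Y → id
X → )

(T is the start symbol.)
{ ')', 'f', 'id', 'y' }

To compute FIRST(T), examine every production with T on the left-hand side, reading each right-hand side left to right until a non-nullable symbol is reached.

FIRST sets of the other non-terminals involved (by the same procedure, iterated to a fixed point):
  FIRST(X) = { ')', 'f', 'id', 'y' }

From T → X id Y:
  - X is a non-terminal: add FIRST(X) \ {ε} = { ')', 'f', 'id', 'y' }
    X is not nullable, so stop

Collecting: FIRST(T) = { ')', 'f', 'id', 'y' }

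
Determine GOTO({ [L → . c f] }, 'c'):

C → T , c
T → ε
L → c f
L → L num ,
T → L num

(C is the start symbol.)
GOTO(I, 'c') = CLOSURE({ [A → αX.β] : [A → α.Xβ] ∈ I, X = 'c' })

Items with dot before 'c', with the dot advanced:
  [L → . c f] → [L → c . f]
Closure adds nothing (no advanced item has the dot before a non-terminal).

GOTO = { [L → c . f] }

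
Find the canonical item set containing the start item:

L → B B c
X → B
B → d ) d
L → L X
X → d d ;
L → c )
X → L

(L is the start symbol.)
{ [B → . d ) d], [L → . B B c], [L → . L X], [L → . c )], [L' → . L] }

First, augment the grammar with L' → L
I₀ = CLOSURE({ [L' → . L] }):
  [L' → . L] has the dot before L: add [L → . B B c], [L → . L X], [L → . c )]
  [L → . B B c] has the dot before B: add [B → . d ) d]
No further items can be added.

I₀ = { [B → . d ) d], [L → . B B c], [L → . L X], [L → . c )], [L' → . L] }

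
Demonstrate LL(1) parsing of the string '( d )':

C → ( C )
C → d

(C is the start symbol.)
LL(1) parsing maintains a stack (initially the start symbol over $) and the input. At each step: if the stack top is a terminal, match it against the current input token; if it is a non-terminal N, replace it with the RHS of M[N, lookahead] (the unique production whose predict set contains the lookahead).

Stack is shown with the top on the left.

Stack    Input    Action
------------------------
C $      ( d ) $  output C → ( C )
( C ) $  ( d ) $  match '('
C ) $    d ) $    output C → d
d ) $    d ) $    match 'd'
) $      ) $      match ')'
$        $        accept

The string is accepted.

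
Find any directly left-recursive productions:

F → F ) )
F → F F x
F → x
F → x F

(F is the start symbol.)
Direct left recursion occurs when N → N α for some non-terminal N (the right-hand side begins with the left-hand side itself).

F → F ) ): LEFT RECURSIVE (starts with F)
F → F F x: LEFT RECURSIVE (starts with F)
F → x: starts with x
F → x F: starts with x

The grammar has direct left recursion on: F.

Answer: Yes, F is left-recursive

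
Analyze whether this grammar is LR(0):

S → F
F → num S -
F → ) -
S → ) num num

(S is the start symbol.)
Yes, the grammar is LR(0)

A grammar is LR(0) if no state in the canonical LR(0) collection has:
  - both a shift item (dot before a terminal) and a complete item (shift-reduce conflict), or
  - two or more complete items (reduce-reduce conflict; the accept item [S' → S .] counts as a complete item here).

Augment with S' → S and build the canonical LR(0) collection (I0 = CLOSURE({[S' → . S]}), then GOTO on every symbol after a dot until no new states appear). It has 10 states:
  I0: { [F → . ) -], [F → . num S -], [S → . ) num num], [S → . F], [S' → . S] }  — shift
  I1: { [F → ) . -], [S → ) . num num] }  — shift
  I2: { [S → F .] }  — reduce
  I3: { [S' → S .] }  — accept
  I4: { [F → . ) -], [F → . num S -], [F → num . S -], [S → . ) num num], [S → . F] }  — shift
  I5: { [F → num S . -] }  — shift
  I6: { [F → num S - .] }  — reduce
  I7: { [F → ) - .] }  — reduce
  I8: { [S → ) num . num] }  — shift
  I9: { [S → ) num num .] }  — reduce

Every state is either a pure shift/goto state or contains exactly one complete item and nothing to shift — no conflicts. The grammar is LR(0).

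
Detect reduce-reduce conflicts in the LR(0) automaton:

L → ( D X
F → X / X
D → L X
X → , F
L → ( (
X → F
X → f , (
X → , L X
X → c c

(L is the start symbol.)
Augment with L' → L and build the canonical LR(0) collection (I0 = CLOSURE({[L' → . L]}), then GOTO on every symbol after a dot until no new states appear). It has 21 states:
  I0: { [L → . ( (], [L → . ( D X], [L' → . L] }  — shift
  I1: { [D → . L X], [L → ( . (], [L → ( . D X], [L → . ( (], [L → . ( D X] }  — shift
  I2: { [L' → L .] }  — accept
  I3: { [D → . L X], [L → ( ( .], [L → ( . (], [L → ( . D X], [L → . ( (], [L → . ( D X] }  — shift, reduce
  I4: { [F → . X / X], [L → ( D . X], [X → . , F], [X → . , L X], [X → . F], [X → . c c], [X → . f , (] }  — shift
  I5: { [D → L . X], [F → . X / X], [X → . , F], [X → . , L X], [X → . F], [X → . c c], [X → . f , (] }  — shift
  I6: { [F → . X / X], [L → . ( (], [L → . ( D X], [X → , . F], [X → , . L X], [X → . , F], [X → . , L X], [X → . F], [X → . c c], [X → . f , (] }  — shift
  I7: { [X → F .] }  — reduce
  I8: { [D → L X .], [F → X . / X] }  — shift, reduce
  I9: { [X → c . c] }  — shift
  I10: { [X → f . , (] }  — shift
  I11: { [X → f , . (] }  — shift
  I12: { [X → f , ( .] }  — reduce
  I13: { [X → c c .] }  — reduce
  I14: { [F → . X / X], [F → X / . X], [X → . , F], [X → . , L X], [X → . F], [X → . c c], [X → . f , (] }  — shift
  I15: { [F → X . / X], [F → X / X .] }  — shift, reduce
  I16: { [X → , F .], [X → F .] }  — 2 reduces
  I17: { [F → . X / X], [X → , L . X], [X → . , F], [X → . , L X], [X → . F], [X → . c c], [X → . f , (] }  — shift
  I18: { [F → X . / X] }  — shift
  I19: { [F → X . / X], [X → , L X .] }  — shift, reduce
  I20: { [F → X . / X], [L → ( D X .] }  — shift, reduce

I16 contains complete items [X → , F .], [X → F .] — reduce-reduce conflict.

Answer: Yes — I16: [X → , F .] vs [X → F .]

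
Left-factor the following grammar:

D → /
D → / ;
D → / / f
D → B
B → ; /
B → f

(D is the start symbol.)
D → / D'
D' → ε
D' → ;
D' → / f
D → B
B → ; /
B → f

Left-factoring transforms A → αβ₁ | αβ₂ into A → αA' and A' → β₁ | β₂
(α is the longest common prefix among the alternatives). Repeat until
no nonterminal has two alternatives with a common prefix.

Round 1: D has alternatives sharing prefix '/'. Introduce D': D → / D'
  Add: D' → ε
  Add: D' → ;
  Add: D' → / f

No remaining common prefixes — done.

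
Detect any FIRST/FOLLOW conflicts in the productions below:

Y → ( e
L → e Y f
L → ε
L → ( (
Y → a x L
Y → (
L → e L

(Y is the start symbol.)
A FIRST/FOLLOW conflict occurs when a non-terminal N has a nullable alternative N → β (β ⇒* ε) and another alternative N → α with FIRST(α) ∩ FOLLOW(N) ≠ ∅: on such a lookahead the parser cannot decide between expanding α and letting N vanish via β.

Nullable non-terminals: L.

L: nullable alternative(s) L → ε; FOLLOW(L) = { $, 'f' }
  L → e Y f: FIRST \ {ε} = { 'e' } — disjoint from FOLLOW(L)
  L → ε: FIRST \ {ε} = { } — this is the only nullable alternative, skip
  L → ( (: FIRST \ {ε} = { '(' } — disjoint from FOLLOW(L)
  L → e L: FIRST \ {ε} = { 'e' } — disjoint from FOLLOW(L)

Y has no nullable alternative, so no FIRST/FOLLOW check is needed there.

No FIRST/FOLLOW conflicts found.

Answer: No FIRST/FOLLOW conflicts.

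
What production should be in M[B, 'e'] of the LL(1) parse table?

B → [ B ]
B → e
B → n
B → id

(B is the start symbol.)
B → e

To find M[B, 'e'], we find productions for B where 'e' is in the predict set (PREDICT(N → α) = (FIRST(α) \ {ε}) ∪ (FOLLOW(N) if α ⇒* ε)).

B → [ B ]: PREDICT = { '[' }
B → e: PREDICT = { 'e' }
  'e' is in predict set, so this production goes in M[B, 'e']
B → n: PREDICT = { 'n' }
B → id: PREDICT = { 'id' }

M[B, 'e'] = B → e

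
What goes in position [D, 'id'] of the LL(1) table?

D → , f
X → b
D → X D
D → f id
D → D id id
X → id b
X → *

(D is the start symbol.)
To find M[D, 'id'], we find productions for D where 'id' is in the predict set (PREDICT(N → α) = (FIRST(α) \ {ε}) ∪ (FOLLOW(N) if α ⇒* ε)).

Relevant sets:
  FIRST(X) = { '*', 'b', 'id' }
  FIRST(D) = { '*', ',', 'b', 'f', 'id' }

D → , f: PREDICT = { ',' }
D → X D: PREDICT = { '*', 'b', 'id' }
  'id' is in predict set, so this production goes in M[D, 'id']
D → f id: PREDICT = { 'f' }
D → D id id: PREDICT = { '*', ',', 'b', 'f', 'id' }
  'id' is in predict set, so this production goes in M[D, 'id']

M[D, 'id'] = D → X D, D → D id id  (a multiply-defined cell — the grammar is not LL(1))

Answer: D → X D, D → D id id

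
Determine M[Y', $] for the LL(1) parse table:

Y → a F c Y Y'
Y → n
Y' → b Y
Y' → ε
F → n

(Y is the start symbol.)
Y' → ε

To find M[Y', $], we find productions for Y' where $ is in the predict set (PREDICT(N → α) = (FIRST(α) \ {ε}) ∪ (FOLLOW(N) if α ⇒* ε)).

Relevant sets:
  FOLLOW(Y') = { $, 'b' }

Y' → b Y: PREDICT = { 'b' }
Y' → ε: PREDICT = { $, 'b' }
  $ is in predict set, so this production goes in M[Y', $]

M[Y', $] = Y' → ε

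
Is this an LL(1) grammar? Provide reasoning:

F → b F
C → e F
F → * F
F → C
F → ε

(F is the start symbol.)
Yes, the grammar is LL(1).

A grammar is LL(1) if for each non-terminal N with multiple productions, the predict sets of those productions are pairwise disjoint, where PREDICT(N → α) = (FIRST(α) \ {ε}) ∪ (FOLLOW(N) if α ⇒* ε).

Relevant sets:
  FIRST(C) = { 'e' }
  FOLLOW(F) = { $ }

For F:
  PREDICT(F → b F) = { 'b' }
  PREDICT(F → '*' F) = { '*' }
  PREDICT(F → C) = { 'e' }
  PREDICT(F → ε) = { $ }
C has a single production, so nothing to check there.

All predict sets are disjoint. The grammar IS LL(1).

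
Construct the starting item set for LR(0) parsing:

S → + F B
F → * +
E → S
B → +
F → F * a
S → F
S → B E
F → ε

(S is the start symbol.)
First, augment the grammar with S' → S
I₀ = CLOSURE({ [S' → . S] }):
  [S' → . S] has the dot before S: add [S → . + F B], [S → . F], [S → . B E]
  [S → . F] has the dot before F: add [F → . * +], [F → . F * a], [F → .]
  [S → . B E] has the dot before B: add [B → . +]
No further items can be added.

I₀ = { [B → . +], [F → . * +], [F → . F * a], [F → .], [S → . + F B], [S → . B E], [S → . F], [S' → . S] }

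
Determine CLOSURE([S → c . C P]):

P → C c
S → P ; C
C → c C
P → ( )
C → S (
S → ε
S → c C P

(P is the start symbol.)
{ [C → . S (], [C → . c C], [P → . ( )], [P → . C c], [S → . P ; C], [S → . c C P], [S → .], [S → c . C P] }

Start with: [S → c . C P]
  [S → c . C P] has the dot before C: add [C → . c C], [C → . S (]
  [C → . S (] has the dot before S: add [S → . P ; C], [S → .], [S → . c C P]
  [S → . P ; C] has the dot before P: add [P → . C c], [P → . ( )]
No further items can be added.

CLOSURE = { [C → . S (], [C → . c C], [P → . ( )], [P → . C c], [S → . P ; C], [S → . c C P], [S → .], [S → c . C P] }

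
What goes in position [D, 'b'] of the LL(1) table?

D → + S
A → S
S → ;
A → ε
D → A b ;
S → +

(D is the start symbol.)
D → A b ;

To find M[D, 'b'], we find productions for D where 'b' is in the predict set (PREDICT(N → α) = (FIRST(α) \ {ε}) ∪ (FOLLOW(N) if α ⇒* ε)).

Relevant sets:
  FIRST(A) = { '+', ';', ε }

D → + S: PREDICT = { '+' }
D → A b ;: PREDICT = { '+', ';', 'b' }
  'b' is in predict set, so this production goes in M[D, 'b']

M[D, 'b'] = D → A b ;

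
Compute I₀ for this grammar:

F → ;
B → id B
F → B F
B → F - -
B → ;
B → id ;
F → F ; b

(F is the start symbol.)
{ [B → . ;], [B → . F - -], [B → . id ;], [B → . id B], [F → . ;], [F → . B F], [F → . F ; b], [F' → . F] }

First, augment the grammar with F' → F
I₀ = CLOSURE({ [F' → . F] }):
  [F' → . F] has the dot before F: add [F → . ;], [F → . B F], [F → . F ; b]
  [F → . B F] has the dot before B: add [B → . id B], [B → . F - -], [B → . ;], [B → . id ;]
No further items can be added.

I₀ = { [B → . ;], [B → . F - -], [B → . id ;], [B → . id B], [F → . ;], [F → . B F], [F → . F ; b], [F' → . F] }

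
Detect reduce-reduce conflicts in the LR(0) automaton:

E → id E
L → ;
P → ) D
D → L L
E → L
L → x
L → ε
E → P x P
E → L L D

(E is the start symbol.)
Augment with E' → E and build the canonical LR(0) collection (I0 = CLOSURE({[E' → . E]}), then GOTO on every symbol after a dot until no new states appear). It has 16 states:
  I0: { [E → . L L D], [E → . L], [E → . P x P], [E → . id E], [E' → . E], [L → . ;], [L → . x], [L → .], [P → . ) D] }  — shift, reduce
  I1: { [D → . L L], [L → . ;], [L → . x], [L → .], [P → ) . D] }  — shift, reduce
  I2: { [L → ; .] }  — reduce
  I3: { [E' → E .] }  — accept
  I4: { [E → L . L D], [E → L .], [L → . ;], [L → . x], [L → .] }  — shift, 2 reduces
  I5: { [E → P . x P] }  — shift
  I6: { [E → . L L D], [E → . L], [E → . P x P], [E → . id E], [E → id . E], [L → . ;], [L → . x], [L → .], [P → . ) D] }  — shift, reduce
  I7: { [L → x .] }  — reduce
  I8: { [E → id E .] }  — reduce
  I9: { [E → P x . P], [P → . ) D] }  — shift
  I10: { [E → P x P .] }  — reduce
  I11: { [D → . L L], [E → L L . D], [L → . ;], [L → . x], [L → .] }  — shift, reduce
  I12: { [E → L L D .] }  — reduce
  I13: { [D → L . L], [L → . ;], [L → . x], [L → .] }  — shift, reduce
  I14: { [D → L L .] }  — reduce
  I15: { [P → ) D .] }  — reduce

I4 contains complete items [E → L .], [L → .] — reduce-reduce conflict.

Answer: Yes — I4: [E → L .] vs [L → .]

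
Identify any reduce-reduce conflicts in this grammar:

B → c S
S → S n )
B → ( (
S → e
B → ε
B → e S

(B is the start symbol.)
No reduce-reduce conflicts

A reduce-reduce conflict occurs when an LR(0) state has two complete items [A → α .] and [B → β .] — both call for a reduction, and with no lookahead the parser cannot choose between them.

Augment with B' → B and build the canonical LR(0) collection (I0 = CLOSURE({[B' → . B]}), then GOTO on every symbol after a dot until no new states appear). It has 11 states:
  I0: { [B → . ( (], [B → . c S], [B → . e S], [B → .], [B' → . B] }  — shift, reduce
  I1: { [B → ( . (] }  — shift
  I2: { [B' → B .] }  — accept
  I3: { [B → c . S], [S → . S n )], [S → . e] }  — shift
  I4: { [B → e . S], [S → . S n )], [S → . e] }  — shift
  I5: { [B → e S .], [S → S . n )] }  — shift, reduce
  I6: { [S → e .] }  — reduce
  I7: { [S → S n . )] }  — shift
  I8: { [S → S n ) .] }  — reduce
  I9: { [B → c S .], [S → S . n )] }  — shift, reduce
  I10: { [B → ( ( .] }  — reduce

No state contains more than one complete item.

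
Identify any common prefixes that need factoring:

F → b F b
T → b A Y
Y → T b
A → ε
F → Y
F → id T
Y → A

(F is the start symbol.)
Left-factoring is needed when two productions for the same non-terminal
share a common prefix on the right-hand side.

Productions for F:
  F → b F b
  F → Y
  F → id T
Productions for Y:
  Y → T b
  Y → A

No common prefixes found.

Answer: No, left-factoring is not needed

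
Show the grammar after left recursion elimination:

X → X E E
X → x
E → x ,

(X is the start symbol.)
X → x X'
X' → E E X'
X' → ε
E → x ,

X is directly left-recursive. The standard transformation for
  A → A α₁ | ... | A α_m | β₁ | ... | β_n
is
  A  → β₁ A' | ... | β_n A'
  A' → α₁ A' | ... | α_m A' | ε

X → x becomes X → x X'
X → X E E becomes X' → E E X'
Add X' → ε

Productions for other non-terminals are unchanged:
  E → x ,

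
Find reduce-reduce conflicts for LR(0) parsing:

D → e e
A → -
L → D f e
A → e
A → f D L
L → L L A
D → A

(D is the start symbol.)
A reduce-reduce conflict occurs when an LR(0) state has two complete items [A → α .] and [B → β .] — both call for a reduction, and with no lookahead the parser cannot choose between them.

Augment with D' → D and build the canonical LR(0) collection (I0 = CLOSURE({[D' → . D]}), then GOTO on every symbol after a dot until no new states appear). It has 14 states:
  I0: { [A → . -], [A → . e], [A → . f D L], [D → . A], [D → . e e], [D' → . D] }  — shift
  I1: { [A → - .] }  — reduce
  I2: { [D → A .] }  — reduce
  I3: { [D' → D .] }  — accept
  I4: { [A → e .], [D → e . e] }  — shift, reduce
  I5: { [A → . -], [A → . e], [A → . f D L], [A → f . D L], [D → . A], [D → . e e] }  — shift
  I6: { [A → . -], [A → . e], [A → . f D L], [A → f D . L], [D → . A], [D → . e e], [L → . D f e], [L → . L L A] }  — shift
  I7: { [L → D . f e] }  — shift
  I8: { [A → . -], [A → . e], [A → . f D L], [A → f D L .], [D → . A], [D → . e e], [L → . D f e], [L → . L L A], [L → L . L A] }  — shift, reduce
  I9: { [A → . -], [A → . e], [A → . f D L], [D → . A], [D → . e e], [L → . D f e], [L → . L L A], [L → L . L A], [L → L L . A] }  — shift
  I10: { [D → A .], [L → L L A .] }  — 2 reduces
  I11: { [L → D f . e] }  — shift
  I12: { [L → D f e .] }  — reduce
  I13: { [D → e e .] }  — reduce

I10 contains complete items [D → A .], [L → L L A .] — reduce-reduce conflict.

Answer: Yes — I10: [D → A .] vs [L → L L A .]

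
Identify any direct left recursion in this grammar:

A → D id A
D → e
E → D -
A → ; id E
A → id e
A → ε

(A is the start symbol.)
No direct left recursion

A → D id A: starts with D
D → e: starts with e
E → D -: starts with D
A → ; id E: starts with ';'
A → id e: starts with id
A → ε: starts with ε

No direct left recursion found.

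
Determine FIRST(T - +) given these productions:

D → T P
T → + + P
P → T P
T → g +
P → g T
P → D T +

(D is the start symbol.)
{ '+', 'g' }

FIRST sets of the non-terminals involved (from the grammar, by fixed-point iteration):
  FIRST(T) = { '+', 'g' }

To compute FIRST(T - +), process the symbols left to right:
Symbol T is a non-terminal. Add FIRST(T) \ {ε} = { '+', 'g' }
T is not nullable (ε ∉ FIRST(T)), so stop here.
FIRST(T - +) = { '+', 'g' }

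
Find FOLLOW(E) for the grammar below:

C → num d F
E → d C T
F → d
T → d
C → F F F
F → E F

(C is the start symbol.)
To compute FOLLOW(E), find every occurrence of E on a right-hand side N → α E β: add FIRST(β) \ {ε}, and if β is empty or nullable also add FOLLOW(N). Iterate to a fixed point.

In F → E F: E is followed by F, add FIRST(F) \ {ε} = { 'd' }

Taking the union: FOLLOW(E) = { 'd' }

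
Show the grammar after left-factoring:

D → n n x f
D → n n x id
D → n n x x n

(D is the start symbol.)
D → n n x D'
D' → f
D' → id
D' → x n

Left-factoring transforms A → αβ₁ | αβ₂ into A → αA' and A' → β₁ | β₂
(α is the longest common prefix among the alternatives). Repeat until
no nonterminal has two alternatives with a common prefix.

Round 1: D has alternatives sharing prefix 'n n x'. Introduce D': D → n n x D'
  Add: D' → f
  Add: D' → id
  Add: D' → x n

No remaining common prefixes — done.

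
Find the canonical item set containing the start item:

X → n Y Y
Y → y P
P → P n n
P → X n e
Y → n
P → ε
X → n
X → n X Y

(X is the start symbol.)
First, augment the grammar with X' → X
I₀ = CLOSURE({ [X' → . X] }):
  [X' → . X] has the dot before X: add [X → . n Y Y], [X → . n], [X → . n X Y]
No further items can be added.

I₀ = { [X → . n X Y], [X → . n Y Y], [X → . n], [X' → . X] }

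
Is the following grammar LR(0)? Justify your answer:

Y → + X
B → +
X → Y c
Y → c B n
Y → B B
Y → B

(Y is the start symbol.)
No. Shift-reduce conflict between [B → + .] and [B → . +]

Augment with Y' → Y and build the canonical LR(0) collection (I0 = CLOSURE({[Y' → . Y]}), then GOTO on every symbol after a dot until no new states appear). It has 12 states:
  I0: { [B → . +], [Y → . + X], [Y → . B B], [Y → . B], [Y → . c B n], [Y' → . Y] }  — shift
  I1: { [B → + .], [B → . +], [X → . Y c], [Y → + . X], [Y → . + X], [Y → . B B], [Y → . B], [Y → . c B n] }  — shift, reduce
  I2: { [B → . +], [Y → B . B], [Y → B .] }  — shift, reduce
  I3: { [Y' → Y .] }  — accept
  I4: { [B → . +], [Y → c . B n] }  — shift
  I5: { [B → + .] }  — reduce
  I6: { [Y → c B . n] }  — shift
  I7: { [Y → c B n .] }  — reduce
  I8: { [Y → B B .] }  — reduce
  I9: { [Y → + X .] }  — reduce
  I10: { [X → Y . c] }  — shift
  I11: { [X → Y c .] }  — reduce

Conflict in state I1:
  Shift-reduce conflict between [B → + .] and [B → . +]
So the grammar is NOT LR(0).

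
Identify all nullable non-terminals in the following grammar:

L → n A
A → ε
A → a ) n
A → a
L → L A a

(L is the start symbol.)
ε-productions: A → ε
So A is immediately nullable.
No further non-terminal can be added: every production for the remaining non-terminals contains a terminal or a non-nullable non-terminal.
Nullable = { 'A' }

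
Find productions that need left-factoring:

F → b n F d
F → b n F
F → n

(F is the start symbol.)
Left-factoring is needed when two productions for the same non-terminal
share a common prefix on the right-hand side.

Productions for F:
  F → b n F d
  F → b n F
  F → n

Found common prefix 'b n F' in productions for F

Answer: Yes, F has productions with common prefix 'b n F'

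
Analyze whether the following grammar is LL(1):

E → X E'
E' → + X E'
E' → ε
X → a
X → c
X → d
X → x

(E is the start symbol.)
A grammar is LL(1) if for each non-terminal N with multiple productions, the predict sets of those productions are pairwise disjoint, where PREDICT(N → α) = (FIRST(α) \ {ε}) ∪ (FOLLOW(N) if α ⇒* ε).

Relevant sets:
  FOLLOW(E') = { $ }

For E':
  PREDICT(E' → '+' X E') = { '+' }
  PREDICT(E' → ε) = { $ }
For X:
  PREDICT(X → a) = { 'a' }
  PREDICT(X → c) = { 'c' }
  PREDICT(X → d) = { 'd' }
  PREDICT(X → x) = { 'x' }
E has a single production, so nothing to check there.

All predict sets are disjoint. The grammar IS LL(1).

Answer: Yes, the grammar is LL(1).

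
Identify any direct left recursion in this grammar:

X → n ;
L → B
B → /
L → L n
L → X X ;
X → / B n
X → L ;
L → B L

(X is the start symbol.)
Yes, L is left-recursive

X → n ;: starts with n
L → B: starts with B
B → /: starts with '/'
L → L n: LEFT RECURSIVE (starts with L)
L → X X ;: starts with X
X → / B n: starts with '/'
X → L ;: starts with L
L → B L: starts with B

The grammar has direct left recursion on: L.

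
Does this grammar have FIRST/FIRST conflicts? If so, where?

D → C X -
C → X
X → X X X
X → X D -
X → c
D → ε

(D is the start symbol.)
FIRST sets of the non-terminals at (or reachable through a nullable prefix from) the front of some alternative:
  FIRST(C) = { 'c' }
  FIRST(X) = { 'c' }

Productions for D:
  D → C X -: FIRST = { 'c' }
  D → ε: FIRST = { ε }
Productions for X:
  X → X X X: FIRST = { 'c' }
  X → X D -: FIRST = { 'c' }
  X → c: FIRST = { 'c' }
C has only one production, so no FIRST/FIRST conflict is possible there.

Conflict for X: X → X X X and X → X D -
  Overlap: { 'c' }
Conflict for X: X → X X X and X → c
  Overlap: { 'c' }
Conflict for X: X → X D - and X → c
  Overlap: { 'c' }

Answer: Yes. X → X X X / X → X D '-' on { 'c' }; X → X X X / X → c on { 'c' }; X → X D '-' / X → c on { 'c' }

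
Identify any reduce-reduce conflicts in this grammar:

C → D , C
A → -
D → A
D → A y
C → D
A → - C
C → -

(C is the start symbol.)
A reduce-reduce conflict occurs when an LR(0) state has two complete items [A → α .] and [B → β .] — both call for a reduction, and with no lookahead the parser cannot choose between them.

Augment with C' → C and build the canonical LR(0) collection (I0 = CLOSURE({[C' → . C]}), then GOTO on every symbol after a dot until no new states appear). It has 9 states:
  I0: { [A → . - C], [A → . -], [C → . -], [C → . D , C], [C → . D], [C' → . C], [D → . A y], [D → . A] }  — shift
  I1: { [A → - . C], [A → - .], [A → . - C], [A → . -], [C → - .], [C → . -], [C → . D , C], [C → . D], [D → . A y], [D → . A] }  — shift, 2 reduces
  I2: { [D → A . y], [D → A .] }  — shift, reduce
  I3: { [C' → C .] }  — accept
  I4: { [C → D . , C], [C → D .] }  — shift, reduce
  I5: { [A → . - C], [A → . -], [C → . -], [C → . D , C], [C → . D], [C → D , . C], [D → . A y], [D → . A] }  — shift
  I6: { [C → D , C .] }  — reduce
  I7: { [D → A y .] }  — reduce
  I8: { [A → - C .] }  — reduce

I1 contains complete items [A → - .], [C → - .] — reduce-reduce conflict.

Answer: Yes — I1: [A → - .] vs [C → - .]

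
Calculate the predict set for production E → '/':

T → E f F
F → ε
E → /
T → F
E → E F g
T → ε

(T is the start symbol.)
PREDICT(E → '/') = (FIRST(RHS) \ {ε}) ∪ (FOLLOW(E) if ε ∈ FIRST(RHS), i.e. RHS ⇒* ε)
FIRST('/') = { '/' }
ε ∉ FIRST('/'), so FOLLOW(E) is not added.
PREDICT(E → '/') = { '/' }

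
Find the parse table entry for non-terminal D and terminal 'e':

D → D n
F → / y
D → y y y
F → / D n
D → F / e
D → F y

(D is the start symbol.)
To find M[D, 'e'], we find productions for D where 'e' is in the predict set (PREDICT(N → α) = (FIRST(α) \ {ε}) ∪ (FOLLOW(N) if α ⇒* ε)).

Relevant sets:
  FIRST(D) = { '/', 'y' }
  FIRST(F) = { '/' }

D → D n: PREDICT = { '/', 'y' }
D → y y y: PREDICT = { 'y' }
D → F / e: PREDICT = { '/' }
D → F y: PREDICT = { '/' }

M[D, 'e'] is empty (no production applies)

Answer: Empty (error entry)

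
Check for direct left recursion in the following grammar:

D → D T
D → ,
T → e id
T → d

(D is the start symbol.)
Yes, D is left-recursive

D → D T: LEFT RECURSIVE (starts with D)
D → ,: starts with ','
T → e id: starts with e
T → d: starts with d

The grammar has direct left recursion on: D.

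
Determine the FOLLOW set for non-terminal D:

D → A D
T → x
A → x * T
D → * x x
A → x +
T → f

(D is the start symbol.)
{ $ }

To compute FOLLOW(D), find every occurrence of D on a right-hand side N → α D β: add FIRST(β) \ {ε}, and if β is empty or nullable also add FOLLOW(N). Iterate to a fixed point.

D is the start symbol, so $ ∈ FOLLOW(D).
In D → A D: D is at the end; this adds FOLLOW(D) to itself — nothing new

Taking the union: FOLLOW(D) = { $ }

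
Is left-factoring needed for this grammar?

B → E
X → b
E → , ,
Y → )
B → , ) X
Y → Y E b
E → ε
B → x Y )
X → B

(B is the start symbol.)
No, left-factoring is not needed

Left-factoring is needed when two productions for the same non-terminal
share a common prefix on the right-hand side.

Productions for B:
  B → E
  B → , ) X
  B → x Y )
Productions for X:
  X → b
  X → B
Productions for E:
  E → , ,
  E → ε
Productions for Y:
  Y → )
  Y → Y E b

No common prefixes found.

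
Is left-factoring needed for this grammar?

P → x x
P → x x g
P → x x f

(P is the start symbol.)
Left-factoring is needed when two productions for the same non-terminal
share a common prefix on the right-hand side.

Productions for P:
  P → x x
  P → x x g
  P → x x f

Found common prefix 'x x' in productions for P

Answer: Yes, P has productions with common prefix 'x x'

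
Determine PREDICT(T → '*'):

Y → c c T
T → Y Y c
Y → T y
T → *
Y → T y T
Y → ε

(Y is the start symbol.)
PREDICT(T → '*') = (FIRST(RHS) \ {ε}) ∪ (FOLLOW(T) if ε ∈ FIRST(RHS), i.e. RHS ⇒* ε)
FIRST('*') = { '*' }
ε ∉ FIRST('*'), so FOLLOW(T) is not added.
PREDICT(T → '*') = { '*' }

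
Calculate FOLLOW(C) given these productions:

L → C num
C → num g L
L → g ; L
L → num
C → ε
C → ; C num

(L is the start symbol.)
To compute FOLLOW(C), find every occurrence of C on a right-hand side N → α C β: add FIRST(β) \ {ε}, and if β is empty or nullable also add FOLLOW(N). Iterate to a fixed point.

In L → C num: C is followed by num, add FIRST(num) \ {ε} = { 'num' }
In C → ; C num: C is followed by num, add FIRST(num) \ {ε} = { 'num' }

Taking the union: FOLLOW(C) = { 'num' }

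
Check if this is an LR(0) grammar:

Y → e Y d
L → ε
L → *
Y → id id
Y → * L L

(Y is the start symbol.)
No. Shift-reduce conflict between [L → .] and [L → . *]

A grammar is LR(0) if no state in the canonical LR(0) collection has:
  - both a shift item (dot before a terminal) and a complete item (shift-reduce conflict), or
  - two or more complete items (reduce-reduce conflict; the accept item [Y' → Y .] counts as a complete item here).

Augment with Y' → Y and build the canonical LR(0) collection (I0 = CLOSURE({[Y' → . Y]}), then GOTO on every symbol after a dot until no new states appear). It has 11 states:
  I0: { [Y → . * L L], [Y → . e Y d], [Y → . id id], [Y' → . Y] }  — shift
  I1: { [L → . *], [L → .], [Y → * . L L] }  — shift, reduce
  I2: { [Y' → Y .] }  — accept
  I3: { [Y → . * L L], [Y → . e Y d], [Y → . id id], [Y → e . Y d] }  — shift
  I4: { [Y → id . id] }  — shift
  I5: { [Y → id id .] }  — reduce
  I6: { [Y → e Y . d] }  — shift
  I7: { [Y → e Y d .] }  — reduce
  I8: { [L → * .] }  — reduce
  I9: { [L → . *], [L → .], [Y → * L . L] }  — shift, reduce
  I10: { [Y → * L L .] }  — reduce

Conflict in state I1:
  Shift-reduce conflict between [L → .] and [L → . *]
So the grammar is NOT LR(0).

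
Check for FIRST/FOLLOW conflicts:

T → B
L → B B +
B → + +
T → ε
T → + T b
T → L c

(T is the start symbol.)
A FIRST/FOLLOW conflict occurs when a non-terminal N has a nullable alternative N → β (β ⇒* ε) and another alternative N → α with FIRST(α) ∩ FOLLOW(N) ≠ ∅: on such a lookahead the parser cannot decide between expanding α and letting N vanish via β.

Nullable non-terminals: T.
FIRST sets used below: FIRST(B) = { '+' }, FIRST(L) = { '+' }

T: nullable alternative(s) T → ε; FOLLOW(T) = { $, 'b' }
  T → B: FIRST \ {ε} = { '+' } — disjoint from FOLLOW(T)
  T → ε: FIRST \ {ε} = { } — this is the only nullable alternative, skip
  T → + T b: FIRST \ {ε} = { '+' } — disjoint from FOLLOW(T)
  T → L c: FIRST \ {ε} = { '+' } — disjoint from FOLLOW(T)

B, L have no nullable alternative, so no FIRST/FOLLOW check is needed there.

No FIRST/FOLLOW conflicts found.

Answer: No FIRST/FOLLOW conflicts.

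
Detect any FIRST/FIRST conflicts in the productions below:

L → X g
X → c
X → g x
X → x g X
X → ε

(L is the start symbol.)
Productions for X:
  X → c: FIRST = { 'c' }
  X → g x: FIRST = { 'g' }
  X → x g X: FIRST = { 'x' }
  X → ε: FIRST = { ε }
L has only one production, so no FIRST/FIRST conflict is possible there.

All alternatives of each non-terminal have pairwise disjoint FIRST sets.

Answer: No FIRST/FIRST conflicts.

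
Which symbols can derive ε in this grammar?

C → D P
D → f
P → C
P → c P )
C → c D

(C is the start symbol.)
None

A non-terminal is nullable if it can derive ε (the empty string): either it has an ε-production, or it has a production whose right-hand side consists entirely of nullable non-terminals.

There are no ε-productions, so no non-terminal can derive ε.
No non-terminals are nullable.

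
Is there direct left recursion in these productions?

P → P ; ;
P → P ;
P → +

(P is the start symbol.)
Yes, P is left-recursive

Direct left recursion occurs when N → N α for some non-terminal N (the right-hand side begins with the left-hand side itself).

P → P ; ;: LEFT RECURSIVE (starts with P)
P → P ;: LEFT RECURSIVE (starts with P)
P → +: starts with '+'

The grammar has direct left recursion on: P.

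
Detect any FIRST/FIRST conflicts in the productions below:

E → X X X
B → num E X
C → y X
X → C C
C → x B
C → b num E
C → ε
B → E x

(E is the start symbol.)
A FIRST/FIRST conflict occurs when two productions N → α and N → β for the same non-terminal have FIRST(α) ∩ FIRST(β) ≠ ∅ (with ε ∈ FIRST of a nullable right-hand side, so two nullable alternatives also conflict).

FIRST sets of the non-terminals at (or reachable through a nullable prefix from) the front of some alternative:
  FIRST(E) = { 'b', 'x', 'y', ε }

Productions for B:
  B → num E X: FIRST = { 'num' }
  B → E x: FIRST = { 'b', 'x', 'y' }
Productions for C:
  C → y X: FIRST = { 'y' }
  C → x B: FIRST = { 'x' }
  C → b num E: FIRST = { 'b' }
  C → ε: FIRST = { ε }
E, X have only one production, so no FIRST/FIRST conflict is possible there.

All alternatives of each non-terminal have pairwise disjoint FIRST sets.

Answer: No FIRST/FIRST conflicts.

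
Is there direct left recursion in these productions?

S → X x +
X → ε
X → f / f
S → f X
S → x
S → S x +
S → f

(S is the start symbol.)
S → X x +: starts with X
X → ε: starts with ε
X → f / f: starts with f
S → f X: starts with f
S → x: starts with x
S → S x +: LEFT RECURSIVE (starts with S)
S → f: starts with f

The grammar has direct left recursion on: S.

Answer: Yes, S is left-recursive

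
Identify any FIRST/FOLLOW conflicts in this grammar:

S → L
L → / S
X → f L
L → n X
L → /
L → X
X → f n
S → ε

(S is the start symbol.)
No FIRST/FOLLOW conflicts.

Nullable non-terminals: S.
FIRST sets used below: FIRST(L) = { '/', 'f', 'n' }

S: nullable alternative(s) S → ε; FOLLOW(S) = { $ }
  S → L: FIRST \ {ε} = { '/', 'f', 'n' } — disjoint from FOLLOW(S)
  S → ε: FIRST \ {ε} = { } — this is the only nullable alternative, skip

L, X have no nullable alternative, so no FIRST/FOLLOW check is needed there.

No FIRST/FOLLOW conflicts found.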